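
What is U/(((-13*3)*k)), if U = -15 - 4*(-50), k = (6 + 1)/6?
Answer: -370/91 ≈ -4.0659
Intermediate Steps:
k = 7/6 (k = 7*(1/6) = 7/6 ≈ 1.1667)
U = 185 (U = -15 + 200 = 185)
U/(((-13*3)*k)) = 185/((-13*3*(7/6))) = 185/((-39*7/6)) = 185/(-91/2) = 185*(-2/91) = -370/91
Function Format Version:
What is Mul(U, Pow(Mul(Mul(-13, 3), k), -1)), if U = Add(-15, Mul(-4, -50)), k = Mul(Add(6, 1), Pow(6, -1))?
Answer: Rational(-370, 91) ≈ -4.0659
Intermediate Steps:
k = Rational(7, 6) (k = Mul(7, Rational(1, 6)) = Rational(7, 6) ≈ 1.1667)
U = 185 (U = Add(-15, 200) = 185)
Mul(U, Pow(Mul(Mul(-13, 3), k), -1)) = Mul(185, Pow(Mul(Mul(-13, 3), Rational(7, 6)), -1)) = Mul(185, Pow(Mul(-39, Rational(7, 6)), -1)) = Mul(185, Pow(Rational(-91, 2), -1)) = Mul(185, Rational(-2, 91)) = Rational(-370, 91)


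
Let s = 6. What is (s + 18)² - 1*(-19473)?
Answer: 20049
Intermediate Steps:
(s + 18)² - 1*(-19473) = (6 + 18)² - 1*(-19473) = 24² + 19473 = 576 + 19473 = 20049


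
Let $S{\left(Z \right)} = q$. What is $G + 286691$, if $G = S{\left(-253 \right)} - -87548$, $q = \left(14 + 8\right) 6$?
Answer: $374371$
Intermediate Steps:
$q = 132$ ($q = 22 \cdot 6 = 132$)
$S{\left(Z \right)} = 132$
$G = 87680$ ($G = 132 - -87548 = 132 + 87548 = 87680$)
$G + 286691 = 87680 + 286691 = 374371$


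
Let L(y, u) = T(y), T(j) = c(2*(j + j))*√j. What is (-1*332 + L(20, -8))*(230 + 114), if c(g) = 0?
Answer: -114208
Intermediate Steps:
T(j) = 0 (T(j) = 0*√j = 0)
L(y, u) = 0
(-1*332 + L(20, -8))*(230 + 114) = (-1*332 + 0)*(230 + 114) = (-332 + 0)*344 = -332*344 = -114208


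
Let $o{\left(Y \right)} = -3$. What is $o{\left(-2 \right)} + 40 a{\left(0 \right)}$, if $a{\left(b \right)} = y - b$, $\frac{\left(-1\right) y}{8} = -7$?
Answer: $2237$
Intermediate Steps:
$y = 56$ ($y = \left(-8\right) \left(-7\right) = 56$)
$a{\left(b \right)} = 56 - b$
$o{\left(-2 \right)} + 40 a{\left(0 \right)} = -3 + 40 \left(56 - 0\right) = -3 + 40 \left(56 + 0\right) = -3 + 40 \cdot 56 = -3 + 2240 = 2237$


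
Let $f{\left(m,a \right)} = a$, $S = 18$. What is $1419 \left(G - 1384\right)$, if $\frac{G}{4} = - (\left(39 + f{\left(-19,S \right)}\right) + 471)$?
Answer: $-4960824$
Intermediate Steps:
$G = -2112$ ($G = 4 \left(- (\left(39 + 18\right) + 471)\right) = 4 \left(- (57 + 471)\right) = 4 \left(\left(-1\right) 528\right) = 4 \left(-528\right) = -2112$)
$1419 \left(G - 1384\right) = 1419 \left(-2112 - 1384\right) = 1419 \left(-3496\right) = -4960824$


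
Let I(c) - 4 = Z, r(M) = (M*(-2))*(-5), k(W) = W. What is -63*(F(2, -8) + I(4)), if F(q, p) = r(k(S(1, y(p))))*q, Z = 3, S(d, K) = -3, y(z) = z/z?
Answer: 3339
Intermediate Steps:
y(z) = 1
r(M) = 10*M (r(M) = -2*M*(-5) = 10*M)
I(c) = 7 (I(c) = 4 + 3 = 7)
F(q, p) = -30*q (F(q, p) = (10*(-3))*q = -30*q)
-63*(F(2, -8) + I(4)) = -63*(-30*2 + 7) = -63*(-60 + 7) = -63*(-53) = 3339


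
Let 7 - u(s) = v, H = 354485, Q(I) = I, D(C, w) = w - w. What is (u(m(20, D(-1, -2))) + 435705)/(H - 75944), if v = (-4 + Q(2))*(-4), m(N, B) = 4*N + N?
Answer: 435704/278541 ≈ 1.5642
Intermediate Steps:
D(C, w) = 0
m(N, B) = 5*N
v = 8 (v = (-4 + 2)*(-4) = -2*(-4) = 8)
u(s) = -1 (u(s) = 7 - 1*8 = 7 - 8 = -1)
(u(m(20, D(-1, -2))) + 435705)/(H - 75944) = (-1 + 435705)/(354485 - 75944) = 435704/278541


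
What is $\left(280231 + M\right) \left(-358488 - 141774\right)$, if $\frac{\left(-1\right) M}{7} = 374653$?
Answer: $1171783693080$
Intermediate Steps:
$M = -2622571$ ($M = \left(-7\right) 374653 = -2622571$)
$\left(280231 + M\right) \left(-358488 - 141774\right) = \left(280231 - 2622571\right) \left(-358488 - 141774\right) = \left(-2342340\right) \left(-500262\right) = 1171783693080$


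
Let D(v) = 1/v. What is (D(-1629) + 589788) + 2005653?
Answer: 4227973388/1629 ≈ 2.5954e+6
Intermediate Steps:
(D(-1629) + 589788) + 2005653 = (1/(-1629) + 589788) + 2005653 = (-1/1629 + 589788) + 2005653 = 960764651/1629 + 2005653 = 4227973388/1629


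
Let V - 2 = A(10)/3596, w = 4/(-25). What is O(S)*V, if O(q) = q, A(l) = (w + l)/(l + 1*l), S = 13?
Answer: 23375599/899000 ≈ 26.002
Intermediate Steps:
w = -4/25 (w = 4*(-1/25) = -4/25 ≈ -0.16000)
A(l) = (-4/25 + l)/(2*l) (A(l) = (-4/25 + l)/(l + 1*l) = (-4/25 + l)/(l + l) = (-4/25 + l)/((2*l)) = (-4/25 + l)*(1/(2*l)) = (-4/25 + l)/(2*l))
V = 1798123/899000 (V = 2 + ((1/50)*(-4 + 25*10)/10)/3596 = 2 + ((1/50)*(1/10)*(-4 + 250))*(1/3596) = 2 + ((1/50)*(1/10)*246)*(1/3596) = 2 + (123/250)*(1/3596) = 2 + 123/899000 = 1798123/899000 ≈ 2.0001)
O(S)*V = 13*(1798123/899000) = 23375599/899000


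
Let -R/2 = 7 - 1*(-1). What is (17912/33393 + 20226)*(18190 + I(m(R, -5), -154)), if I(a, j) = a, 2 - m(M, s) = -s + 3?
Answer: 12281923290320/33393 ≈ 3.6780e+8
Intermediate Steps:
R = -16 (R = -2*(7 - 1*(-1)) = -2*(7 + 1) = -2*8 = -16)
m(M, s) = -1 + s (m(M, s) = 2 - (-s + 3) = 2 - (3 - s) = 2 + (-3 + s) = -1 + s)
(17912/33393 + 20226)*(18190 + I(m(R, -5), -154)) = (17912/33393 + 20226)*(18190 + (-1 - 5)) = (17912*(1/33393) + 20226)*(18190 - 6) = (17912/33393 + 20226)*18184 = (675424730/33393)*18184 = 12281923290320/33393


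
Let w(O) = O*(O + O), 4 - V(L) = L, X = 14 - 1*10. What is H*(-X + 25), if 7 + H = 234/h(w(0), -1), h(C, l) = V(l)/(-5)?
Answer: -5061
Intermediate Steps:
X = 4 (X = 14 - 10 = 4)
V(L) = 4 - L
w(O) = 2*O**2 (w(O) = O*(2*O) = 2*O**2)
h(C, l) = -4/5 + l/5 (h(C, l) = (4 - l)/(-5) = (4 - l)*(-1/5) = -4/5 + l/5)
H = -241 (H = -7 + 234/(-4/5 + (1/5)*(-1)) = -7 + 234/(-4/5 - 1/5) = -7 + 234/(-1) = -7 + 234*(-1) = -7 - 234 = -241)
H*(-X + 25) = -241*(-1*4 + 25) = -241*(-4 + 25) = -241*21 = -5061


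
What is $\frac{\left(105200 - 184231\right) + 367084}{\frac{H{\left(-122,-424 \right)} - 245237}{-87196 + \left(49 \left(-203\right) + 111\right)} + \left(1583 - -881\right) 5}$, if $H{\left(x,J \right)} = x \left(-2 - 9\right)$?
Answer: $\frac{27950358696}{1195678135} \approx 23.376$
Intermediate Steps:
$H{\left(x,J \right)} = - 11 x$ ($H{\left(x,J \right)} = x \left(-11\right) = - 11 x$)
$\frac{\left(105200 - 184231\right) + 367084}{\frac{H{\left(-122,-424 \right)} - 245237}{-87196 + \left(49 \left(-203\right) + 111\right)} + \left(1583 - -881\right) 5} = \frac{\left(105200 - 184231\right) + 367084}{\frac{\left(-11\right) \left(-122\right) - 245237}{-87196 + \left(49 \left(-203\right) + 111\right)} + \left(1583 - -881\right) 5} = \frac{\left(105200 - 184231\right) + 367084}{\frac{1342 - 245237}{-87196 + \left(-9947 + 111\right)} + \left(1583 + 881\right) 5} = \frac{-79031 + 367084}{- \frac{243895}{-87196 - 9836} + 2464 \cdot 5} = \frac{288053}{- \frac{243895}{-97032} + 12320} = \frac{288053}{\left(-243895\right) \left(- \frac{1}{97032}\right) + 12320} = \frac{288053}{\frac{243895}{97032} + 12320} = \frac{288053}{\frac{1195678135}{97032}} = 288053 \cdot \frac{97032}{1195678135} = \frac{27950358696}{1195678135}$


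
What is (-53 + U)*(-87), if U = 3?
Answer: 4350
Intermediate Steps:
(-53 + U)*(-87) = (-53 + 3)*(-87) = -50*(-87) = 4350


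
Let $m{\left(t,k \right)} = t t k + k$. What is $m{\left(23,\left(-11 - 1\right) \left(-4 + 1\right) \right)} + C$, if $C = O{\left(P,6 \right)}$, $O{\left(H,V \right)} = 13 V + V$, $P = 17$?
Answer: $19164$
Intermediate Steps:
$m{\left(t,k \right)} = k + k t^{2}$ ($m{\left(t,k \right)} = t^{2} k + k = k t^{2} + k = k + k t^{2}$)
$O{\left(H,V \right)} = 14 V$
$C = 84$ ($C = 14 \cdot 6 = 84$)
$m{\left(23,\left(-11 - 1\right) \left(-4 + 1\right) \right)} + C = \left(-11 - 1\right) \left(-4 + 1\right) \left(1 + 23^{2}\right) + 84 = \left(-12\right) \left(-3\right) \left(1 + 529\right) + 84 = 36 \cdot 530 + 84 = 19080 + 84 = 19164$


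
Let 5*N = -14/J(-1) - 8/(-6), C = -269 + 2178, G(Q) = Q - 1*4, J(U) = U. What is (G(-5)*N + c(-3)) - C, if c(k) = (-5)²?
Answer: -9558/5 ≈ -1911.6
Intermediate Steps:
c(k) = 25
G(Q) = -4 + Q (G(Q) = Q - 4 = -4 + Q)
C = 1909
N = 46/15 (N = (-14/(-1) - 8/(-6))/5 = (-14*(-1) - 8*(-⅙))/5 = (14 + 4/3)/5 = (⅕)*(46/3) = 46/15 ≈ 3.0667)
(G(-5)*N + c(-3)) - C = ((-4 - 5)*(46/15) + 25) - 1*1909 = (-9*46/15 + 25) - 1909 = (-138/5 + 25) - 1909 = -13/5 - 1909 = -9558/5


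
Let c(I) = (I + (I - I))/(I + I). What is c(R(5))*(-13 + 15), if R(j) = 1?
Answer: 1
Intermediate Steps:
c(I) = ½ (c(I) = (I + 0)/((2*I)) = I*(1/(2*I)) = ½)
c(R(5))*(-13 + 15) = (-13 + 15)/2 = (½)*2 = 1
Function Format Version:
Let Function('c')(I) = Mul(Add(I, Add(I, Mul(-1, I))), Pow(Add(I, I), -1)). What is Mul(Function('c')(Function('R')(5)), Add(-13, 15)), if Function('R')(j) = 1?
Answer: 1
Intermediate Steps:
Function('c')(I) = Rational(1, 2) (Function('c')(I) = Mul(Add(I, 0), Pow(Mul(2, I), -1)) = Mul(I, Mul(Rational(1, 2), Pow(I, -1))) = Rational(1, 2))
Mul(Function('c')(Function('R')(5)), Add(-13, 15)) = Mul(Rational(1, 2), Add(-13, 15)) = Mul(Rational(1, 2), 2) = 1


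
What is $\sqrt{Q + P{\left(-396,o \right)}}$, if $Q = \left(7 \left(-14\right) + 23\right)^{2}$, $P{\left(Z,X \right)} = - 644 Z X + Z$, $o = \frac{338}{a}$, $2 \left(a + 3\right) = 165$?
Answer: $\frac{\sqrt{3060354885}}{53} \approx 1043.8$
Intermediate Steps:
$a = \frac{159}{2}$ ($a = -3 + \frac{1}{2} \cdot 165 = -3 + \frac{165}{2} = \frac{159}{2} \approx 79.5$)
$o = \frac{676}{159}$ ($o = \frac{338}{\frac{159}{2}} = 338 \cdot \frac{2}{159} = \frac{676}{159} \approx 4.2516$)
$P{\left(Z,X \right)} = Z - 644 X Z$ ($P{\left(Z,X \right)} = - 644 X Z + Z = Z - 644 X Z$)
$Q = 5625$ ($Q = \left(-98 + 23\right)^{2} = \left(-75\right)^{2} = 5625$)
$\sqrt{Q + P{\left(-396,o \right)}} = \sqrt{5625 - 396 \left(1 - \frac{435344}{159}\right)} = \sqrt{5625 - - \frac{57444420}{53}} = \sqrt{5625 + \frac{57444420}{53}} = \sqrt{\frac{57742545}{53}} = \frac{\sqrt{3060354885}}{53}$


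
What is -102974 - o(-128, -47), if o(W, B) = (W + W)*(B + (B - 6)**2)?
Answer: 604098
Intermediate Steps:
o(W, B) = 2*W*(B + (-6 + B)**2) (o(W, B) = (2*W)*(B + (-6 + B)**2) = 2*W*(B + (-6 + B)**2))
-102974 - o(-128, -47) = -102974 - 2*(-128)*(-47 + (-6 - 47)**2) = -102974 - 2*(-128)*(-47 + (-53)**2) = -102974 - 2*(-128)*(-47 + 2809) = -102974 - 2*(-128)*2762 = -102974 - 1*(-707072) = -102974 + 707072 = 604098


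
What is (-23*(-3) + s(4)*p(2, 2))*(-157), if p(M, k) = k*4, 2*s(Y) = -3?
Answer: -8949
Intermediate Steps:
s(Y) = -3/2 (s(Y) = (1/2)*(-3) = -3/2)
p(M, k) = 4*k
(-23*(-3) + s(4)*p(2, 2))*(-157) = (-23*(-3) - 6*2)*(-157) = (69 - 3/2*8)*(-157) = (69 - 12)*(-157) = 57*(-157) = -8949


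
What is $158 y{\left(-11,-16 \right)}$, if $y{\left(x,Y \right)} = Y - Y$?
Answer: $0$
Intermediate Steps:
$y{\left(x,Y \right)} = 0$
$158 y{\left(-11,-16 \right)} = 158 \cdot 0 = 0$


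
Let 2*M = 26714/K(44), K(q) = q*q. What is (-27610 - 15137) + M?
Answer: -82744835/1936 ≈ -42740.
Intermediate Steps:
K(q) = q²
M = 13357/1936 (M = (26714/(44²))/2 = (26714/1936)/2 = (26714*(1/1936))/2 = (½)*(13357/968) = 13357/1936 ≈ 6.8993)
(-27610 - 15137) + M = (-27610 - 15137) + 13357/1936 = -42747 + 13357/1936 = -82744835/1936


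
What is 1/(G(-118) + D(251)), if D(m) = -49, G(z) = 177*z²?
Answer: 1/2464499 ≈ 4.0576e-7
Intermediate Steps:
1/(G(-118) + D(251)) = 1/(177*(-118)² - 49) = 1/(177*13924 - 49) = 1/(2464548 - 49) = 1/2464499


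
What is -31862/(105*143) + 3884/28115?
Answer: -167496374/84429345 ≈ -1.9839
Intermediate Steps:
-31862/(105*143) + 3884/28115 = -31862/15015 + 3884*(1/28115) = -31862*1/15015 + 3884/28115 = -31862/15015 + 3884/28115 = -167496374/84429345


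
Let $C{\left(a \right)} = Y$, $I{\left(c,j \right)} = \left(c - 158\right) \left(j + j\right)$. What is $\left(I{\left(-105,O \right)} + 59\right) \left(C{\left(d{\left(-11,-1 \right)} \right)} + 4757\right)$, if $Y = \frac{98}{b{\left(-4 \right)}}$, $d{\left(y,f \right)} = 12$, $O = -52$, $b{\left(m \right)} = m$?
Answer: $\frac{259445115}{2} \approx 1.2972 \cdot 10^{8}$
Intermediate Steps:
$I{\left(c,j \right)} = 2 j \left(-158 + c\right)$ ($I{\left(c,j \right)} = \left(-158 + c\right) 2 j = 2 j \left(-158 + c\right)$)
$Y = - \frac{49}{2}$ ($Y = \frac{98}{-4} = 98 \left(- \frac{1}{4}\right) = - \frac{49}{2} \approx -24.5$)
$C{\left(a \right)} = - \frac{49}{2}$
$\left(I{\left(-105,O \right)} + 59\right) \left(C{\left(d{\left(-11,-1 \right)} \right)} + 4757\right) = \left(2 \left(-52\right) \left(-158 - 105\right) + 59\right) \left(- \frac{49}{2} + 4757\right) = \left(2 \left(-52\right) \left(-263\right) + 59\right) \frac{9465}{2} = \left(27352 + 59\right) \frac{9465}{2} = 27411 \cdot \frac{9465}{2} = \frac{259445115}{2}$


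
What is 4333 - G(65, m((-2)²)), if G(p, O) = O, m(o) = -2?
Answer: 4335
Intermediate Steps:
4333 - G(65, m((-2)²)) = 4333 - 1*(-2) = 4333 + 2 = 4335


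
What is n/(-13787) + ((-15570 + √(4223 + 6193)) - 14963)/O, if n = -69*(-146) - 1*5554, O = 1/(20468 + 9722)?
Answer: -12708736244010/13787 + 120760*√651 ≈ -9.1871e+8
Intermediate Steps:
O = 1/30190 ≈ 3.3124e-5
n = 4520 (n = 10074 - 5554 = 4520)
n/(-13787) + ((-15570 + √(4223 + 6193)) - 14963)/O = 4520/(-13787) + ((-15570 + √(4223 + 6193)) - 14963)/(1/30190) = 4520*(-1/13787) + ((-15570 + √10416) - 14963)*30190 = -4520/13787 + ((-15570 + 4*√651) - 14963)*30190 = -4520/13787 + (-30533 + 4*√651)*30190 = -4520/13787 + (-921791270 + 120760*√651) = -12708736244010/13787 + 120760*√651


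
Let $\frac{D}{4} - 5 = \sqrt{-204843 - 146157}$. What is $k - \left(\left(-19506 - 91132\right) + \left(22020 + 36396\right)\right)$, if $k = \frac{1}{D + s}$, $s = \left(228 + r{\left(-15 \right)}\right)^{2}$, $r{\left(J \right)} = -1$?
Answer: $\frac{46354256040857}{887638467} - \frac{40 i \sqrt{390}}{887638467} \approx 52222.0 - 8.8993 \cdot 10^{-7} i$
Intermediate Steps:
$s = 51529$ ($s = \left(228 - 1\right)^{2} = 227^{2} = 51529$)
$D = 20 + 120 i \sqrt{390}$ ($D = 20 + 4 \sqrt{-204843 - 146157} = 20 + 4 \sqrt{-351000} = 20 + 4 \cdot 30 i \sqrt{390} = 20 + 120 i \sqrt{390} \approx 20.0 + 2369.8 i$)
$k = \frac{1}{51549 + 120 i \sqrt{390}}$ ($k = \frac{1}{\left(20 + 120 i \sqrt{390}\right) + 51529} = \frac{1}{51549 + 120 i \sqrt{390}} \approx 1.9358 \cdot 10^{-5} - 8.8993 \cdot 10^{-7} i$)
$k - \left(\left(-19506 - 91132\right) + \left(22020 + 36396\right)\right) = \left(\frac{17183}{887638467} - \frac{40 i \sqrt{390}}{887638467}\right) - \left(\left(-19506 - 91132\right) + \left(22020 + 36396\right)\right) = \left(\frac{17183}{887638467} - \frac{40 i \sqrt{390}}{887638467}\right) - \left(-110638 + 58416\right) = \left(\frac{17183}{887638467} - \frac{40 i \sqrt{390}}{887638467}\right) - -52222 = \left(\frac{17183}{887638467} - \frac{40 i \sqrt{390}}{887638467}\right) + 52222 = \frac{46354256040857}{887638467} - \frac{40 i \sqrt{390}}{887638467}$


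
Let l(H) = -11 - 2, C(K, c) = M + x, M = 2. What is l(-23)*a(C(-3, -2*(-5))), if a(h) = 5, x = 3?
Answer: -65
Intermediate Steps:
C(K, c) = 5 (C(K, c) = 2 + 3 = 5)
l(H) = -13
l(-23)*a(C(-3, -2*(-5))) = -13*5 = -65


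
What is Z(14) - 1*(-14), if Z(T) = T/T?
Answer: 15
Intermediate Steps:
Z(T) = 1
Z(14) - 1*(-14) = 1 - 1*(-14) = 1 + 14 = 15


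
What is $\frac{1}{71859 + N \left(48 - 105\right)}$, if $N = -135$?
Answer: $\frac{1}{79554} \approx 1.257 \cdot 10^{-5}$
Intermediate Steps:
$\frac{1}{71859 + N \left(48 - 105\right)} = \frac{1}{71859 - 135 \left(48 - 105\right)} = \frac{1}{71859 - -7695} = \frac{1}{71859 + 7695} = \frac{1}{79554}$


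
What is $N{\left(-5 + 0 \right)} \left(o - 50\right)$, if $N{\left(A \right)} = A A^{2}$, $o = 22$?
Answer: $3500$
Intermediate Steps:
$N{\left(A \right)} = A^{3}$
$N{\left(-5 + 0 \right)} \left(o - 50\right) = \left(-5 + 0\right)^{3} \left(22 - 50\right) = \left(-5\right)^{3} \left(-28\right) = \left(-125\right) \left(-28\right) = 3500$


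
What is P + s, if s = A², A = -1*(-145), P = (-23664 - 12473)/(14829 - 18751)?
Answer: 82496187/3922 ≈ 21034.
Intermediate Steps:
P = 36137/3922 (P = -36137/(-3922) = -36137*(-1/3922) = 36137/3922 ≈ 9.2139)
A = 145
s = 21025 (s = 145² = 21025)
P + s = 36137/3922 + 21025 = 82496187/3922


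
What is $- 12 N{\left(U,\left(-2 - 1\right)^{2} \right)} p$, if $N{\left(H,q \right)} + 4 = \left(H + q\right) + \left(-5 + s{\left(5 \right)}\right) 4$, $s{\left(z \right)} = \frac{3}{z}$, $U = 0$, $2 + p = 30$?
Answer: $\frac{21168}{5} \approx 4233.6$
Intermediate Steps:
$p = 28$ ($p = -2 + 30 = 28$)
$N{\left(H,q \right)} = - \frac{108}{5} + H + q$ ($N{\left(H,q \right)} = -4 + \left(\left(H + q\right) + \left(-5 + \frac{3}{5}\right) 4\right) = -4 - \left(\frac{88}{5} - H - q\right) = -4 + \left(- \frac{88}{5} + H + q\right) = - \frac{108}{5} + H + q$)
$- 12 N{\left(U,\left(-2 - 1\right)^{2} \right)} p = - 12 \left(- \frac{108}{5} + 0 + \left(-2 - 1\right)^{2}\right) 28 = - 12 \left(- \frac{108}{5} + 0 + \left(-3\right)^{2}\right) 28 = - 12 \left(- \frac{108}{5} + 0 + 9\right) 28 = \left(-12\right) \left(- \frac{63}{5}\right) 28 = \frac{756}{5} \cdot 28 = \frac{21168}{5}$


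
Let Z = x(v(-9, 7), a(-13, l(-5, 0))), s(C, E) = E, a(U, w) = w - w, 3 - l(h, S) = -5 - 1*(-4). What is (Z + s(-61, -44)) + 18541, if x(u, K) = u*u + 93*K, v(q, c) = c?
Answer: 18546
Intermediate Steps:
l(h, S) = 4 (l(h, S) = 3 - (-5 - 1*(-4)) = 3 - (-5 + 4) = 3 - 1*(-1) = 3 + 1 = 4)
a(U, w) = 0
x(u, K) = u² + 93*K
Z = 49 (Z = 7² + 93*0 = 49 + 0 = 49)
(Z + s(-61, -44)) + 18541 = (49 - 44) + 18541 = 5 + 18541 = 18546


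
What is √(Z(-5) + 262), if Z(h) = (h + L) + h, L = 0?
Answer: 6*√7 ≈ 15.875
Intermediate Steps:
Z(h) = 2*h (Z(h) = (h + 0) + h = h + h = 2*h)
√(Z(-5) + 262) = √(2*(-5) + 262) = √(-10 + 262) = √252 = 6*√7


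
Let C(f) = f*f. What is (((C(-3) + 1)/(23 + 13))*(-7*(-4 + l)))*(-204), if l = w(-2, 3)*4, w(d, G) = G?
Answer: 9520/3 ≈ 3173.3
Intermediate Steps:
C(f) = f²
l = 12 (l = 3*4 = 12)
(((C(-3) + 1)/(23 + 13))*(-7*(-4 + l)))*(-204) = ((((-3)² + 1)/(23 + 13))*(-7*(-4 + 12)))*(-204) = (((9 + 1)/36)*(-7*8))*(-204) = ((10*(1/36))*(-56))*(-204) = ((5/18)*(-56))*(-204) = -140/9*(-204) = 9520/3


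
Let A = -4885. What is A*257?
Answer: -1255445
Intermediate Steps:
A*257 = -4885*257 = -1255445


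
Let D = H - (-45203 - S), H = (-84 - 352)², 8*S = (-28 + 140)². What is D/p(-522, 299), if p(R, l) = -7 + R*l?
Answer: -236867/156085 ≈ -1.5176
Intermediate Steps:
S = 1568 (S = (-28 + 140)²/8 = (⅛)*112² = (⅛)*12544 = 1568)
H = 190096 (H = (-436)² = 190096)
D = 236867 (D = 190096 - (-45203 - 1*1568) = 190096 - (-45203 - 1568) = 190096 - 1*(-46771) = 190096 + 46771 = 236867)
D/p(-522, 299) = 236867/(-7 - 522*299) = 236867/(-7 - 156078) = 236867/(-156085) = 236867*(-1/156085) = -236867/156085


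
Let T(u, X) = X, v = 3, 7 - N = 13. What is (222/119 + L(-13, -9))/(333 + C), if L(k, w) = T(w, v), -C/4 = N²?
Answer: 193/7497 ≈ 0.025744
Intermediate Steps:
N = -6 (N = 7 - 1*13 = 7 - 13 = -6)
C = -144 (C = -4*(-6)² = -4*36 = -144)
L(k, w) = 3
(222/119 + L(-13, -9))/(333 + C) = (222/119 + 3)/(333 - 144) = (222*(1/119) + 3)/189 = (222/119 + 3)*(1/189) = (579/119)*(1/189) = 193/7497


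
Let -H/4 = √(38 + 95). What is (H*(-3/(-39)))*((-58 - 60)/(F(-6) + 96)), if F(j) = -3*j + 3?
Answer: 472*√133/1521 ≈ 3.5788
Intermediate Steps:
F(j) = 3 - 3*j
H = -4*√133 (H = -4*√(38 + 95) = -4*√133 ≈ -46.130)
(H*(-3/(-39)))*((-58 - 60)/(F(-6) + 96)) = ((-4*√133)*(-3/(-39)))*((-58 - 60)/((3 - 3*(-6)) + 96)) = ((-4*√133)*(-3*(-1/39)))*(-118/((3 + 18) + 96)) = (-4*√133*(1/13))*(-118/(21 + 96)) = (-4*√133/13)*(-118/117) = (-4*√133/13)*(-118*1/117) = -4*√133/13*(-118/117) = 472*√133/1521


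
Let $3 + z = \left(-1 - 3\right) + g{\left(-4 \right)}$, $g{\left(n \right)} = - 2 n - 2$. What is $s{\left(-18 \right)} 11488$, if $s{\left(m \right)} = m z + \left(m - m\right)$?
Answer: $206784$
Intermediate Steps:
$g{\left(n \right)} = -2 - 2 n$
$z = -1$ ($z = -3 - -2 = -3 + \left(-4 + \left(-2 + 8\right)\right) = -3 + \left(-4 + 6\right) = -3 + 2 = -1$)
$s{\left(m \right)} = - m$ ($s{\left(m \right)} = m \left(-1\right) + \left(m - m\right) = - m + 0 = - m$)
$s{\left(-18 \right)} 11488 = \left(-1\right) \left(-18\right) 11488 = 18 \cdot 11488 = 206784$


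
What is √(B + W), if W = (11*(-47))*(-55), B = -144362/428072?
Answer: 3*√36184221499979/107018 ≈ 168.63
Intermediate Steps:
B = -72181/214036 (B = -144362*1/428072 = -72181/214036 ≈ -0.33724)
W = 28435 (W = -517*(-55) = 28435)
√(B + W) = √(-72181/214036 + 28435) = √(6086041479/214036) = 3*√36184221499979/107018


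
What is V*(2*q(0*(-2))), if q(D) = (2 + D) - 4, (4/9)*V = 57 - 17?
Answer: -360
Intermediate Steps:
V = 90 (V = 9*(57 - 17)/4 = (9/4)*40 = 90)
q(D) = -2 + D
V*(2*q(0*(-2))) = 90*(2*(-2 + 0*(-2))) = 90*(2*(-2 + 0)) = 90*(2*(-2)) = 90*(-4) = -360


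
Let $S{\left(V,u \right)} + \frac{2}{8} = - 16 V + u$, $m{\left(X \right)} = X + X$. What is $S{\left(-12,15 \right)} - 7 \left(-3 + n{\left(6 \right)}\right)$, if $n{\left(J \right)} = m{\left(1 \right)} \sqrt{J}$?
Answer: $\frac{911}{4} - 14 \sqrt{6} \approx 193.46$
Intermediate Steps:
$m{\left(X \right)} = 2 X$
$S{\left(V,u \right)} = - \frac{1}{4} + u - 16 V$ ($S{\left(V,u \right)} = - \frac{1}{4} - \left(- u + 16 V\right) = - \frac{1}{4} + u - 16 V$)
$n{\left(J \right)} = 2 \sqrt{J}$ ($n{\left(J \right)} = 2 \cdot 1 \sqrt{J} = 2 \sqrt{J}$)
$S{\left(-12,15 \right)} - 7 \left(-3 + n{\left(6 \right)}\right) = \left(- \frac{1}{4} + 15 - -192\right) - 7 \left(-3 + 2 \sqrt{6}\right) = \left(- \frac{1}{4} + 15 + 192\right) - \left(-21 + 14 \sqrt{6}\right) = \frac{827}{4} + \left(21 - 14 \sqrt{6}\right) = \frac{911}{4} - 14 \sqrt{6}$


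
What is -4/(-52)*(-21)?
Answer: -21/13 ≈ -1.6154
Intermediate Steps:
-4/(-52)*(-21) = -4*(-1/52)*(-21) = (1/13)*(-21) = -21/13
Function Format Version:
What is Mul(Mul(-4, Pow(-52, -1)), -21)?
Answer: Rational(-21, 13) ≈ -1.6154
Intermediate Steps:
Mul(Mul(-4, Pow(-52, -1)), -21) = Mul(Mul(-4, Rational(-1, 52)), -21) = Mul(Rational(1, 13), -21) = Rational(-21, 13)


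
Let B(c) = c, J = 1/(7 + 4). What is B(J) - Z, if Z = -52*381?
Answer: 217933/11 ≈ 19812.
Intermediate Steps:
J = 1/11 ≈ 0.090909
Z = -19812
B(J) - Z = 1/11 - 1*(-19812) = 1/11 + 19812 = 217933/11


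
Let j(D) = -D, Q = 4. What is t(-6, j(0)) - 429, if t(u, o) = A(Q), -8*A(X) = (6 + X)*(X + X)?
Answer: -439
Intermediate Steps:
A(X) = -X*(6 + X)/4 (A(X) = -(6 + X)*(X + X)/8 = -(6 + X)*2*X/8 = -X*(6 + X)/4)
t(u, o) = -10 (t(u, o) = -1/4*4*(6 + 4) = -1/4*4*10 = -10)
t(-6, j(0)) - 429 = -10 - 429 = -439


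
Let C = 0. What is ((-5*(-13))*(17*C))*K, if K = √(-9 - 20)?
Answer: 0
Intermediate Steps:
K = I*√29 (K = √(-29) = I*√29 ≈ 5.3852*I)
((-5*(-13))*(17*C))*K = ((-5*(-13))*(17*0))*(I*√29) = (65*0)*(I*√29) = 0*(I*√29) = 0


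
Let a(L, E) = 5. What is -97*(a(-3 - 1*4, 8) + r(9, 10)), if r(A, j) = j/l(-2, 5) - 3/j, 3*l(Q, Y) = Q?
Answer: 9991/10 ≈ 999.10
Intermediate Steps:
l(Q, Y) = Q/3
r(A, j) = -3/j - 3*j/2 (r(A, j) = j/(((1/3)*(-2))) - 3/j = j/(-2/3) - 3/j = j*(-3/2) - 3/j = -3*j/2 - 3/j = -3/j - 3*j/2)
-97*(a(-3 - 1*4, 8) + r(9, 10)) = -97*(5 + (-3/10 - 3/2*10)) = -97*(5 + (-3*1/10 - 15)) = -97*(5 + (-3/10 - 15)) = -97*(5 - 153/10) = -97*(-103/10) = 9991/10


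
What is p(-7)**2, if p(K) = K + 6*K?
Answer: 2401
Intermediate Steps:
p(K) = 7*K
p(-7)**2 = (7*(-7))**2 = (-49)**2 = 2401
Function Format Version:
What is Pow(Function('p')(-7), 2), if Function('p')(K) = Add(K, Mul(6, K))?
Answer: 2401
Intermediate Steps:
Function('p')(K) = Mul(7, K)
Pow(Function('p')(-7), 2) = Pow(Mul(7, -7), 2) = Pow(-49, 2) = 2401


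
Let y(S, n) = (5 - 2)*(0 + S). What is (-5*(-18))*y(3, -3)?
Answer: 810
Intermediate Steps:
y(S, n) = 3*S
(-5*(-18))*y(3, -3) = (-5*(-18))*(3*3) = 90*9 = 810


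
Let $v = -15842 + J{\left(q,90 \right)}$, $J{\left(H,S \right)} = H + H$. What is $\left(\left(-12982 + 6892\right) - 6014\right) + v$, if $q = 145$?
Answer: $-27656$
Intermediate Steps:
$J{\left(H,S \right)} = 2 H$
$v = -15552$ ($v = -15842 + 2 \cdot 145 = -15842 + 290 = -15552$)
$\left(\left(-12982 + 6892\right) - 6014\right) + v = \left(\left(-12982 + 6892\right) - 6014\right) - 15552 = \left(-6090 - 6014\right) - 15552 = -12104 - 15552 = -27656$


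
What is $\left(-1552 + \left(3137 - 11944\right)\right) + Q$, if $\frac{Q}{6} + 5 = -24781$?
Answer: $-159075$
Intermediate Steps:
$Q = -148716$ ($Q = -30 + 6 \left(-24781\right) = -30 - 148686 = -148716$)
$\left(-1552 + \left(3137 - 11944\right)\right) + Q = \left(-1552 + \left(3137 - 11944\right)\right) - 148716 = \left(-1552 - 8807\right) - 148716 = -10359 - 148716 = -159075$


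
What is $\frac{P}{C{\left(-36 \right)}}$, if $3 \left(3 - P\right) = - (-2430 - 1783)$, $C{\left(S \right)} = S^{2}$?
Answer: $- \frac{1051}{972} \approx -1.0813$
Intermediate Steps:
$P = - \frac{4204}{3}$ ($P = 3 - \frac{\left(-1\right) \left(-2430 - 1783\right)}{3} = 3 - \frac{\left(-1\right) \left(-4213\right)}{3} = 3 - \frac{4213}{3} = - \frac{4204}{3} \approx -1401.3$)
$\frac{P}{C{\left(-36 \right)}} = - \frac{4204}{3 \left(-36\right)^{2}} = - \frac{4204}{3 \cdot 1296} = \left(- \frac{4204}{3}\right) \frac{1}{1296} = - \frac{1051}{972}$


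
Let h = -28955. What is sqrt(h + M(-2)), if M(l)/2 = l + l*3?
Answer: 3*I*sqrt(3219) ≈ 170.21*I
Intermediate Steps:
M(l) = 8*l (M(l) = 2*(l + l*3) = 2*(l + 3*l) = 2*(4*l) = 8*l)
sqrt(h + M(-2)) = sqrt(-28955 + 8*(-2)) = sqrt(-28955 - 16) = sqrt(-28971) = 3*I*sqrt(3219)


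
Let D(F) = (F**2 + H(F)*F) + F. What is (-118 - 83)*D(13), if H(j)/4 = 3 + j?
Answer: -203814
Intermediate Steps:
H(j) = 12 + 4*j (H(j) = 4*(3 + j) = 12 + 4*j)
D(F) = F + F**2 + F*(12 + 4*F) (D(F) = (F**2 + (12 + 4*F)*F) + F = (F**2 + F*(12 + 4*F)) + F = F + F**2 + F*(12 + 4*F))
(-118 - 83)*D(13) = (-118 - 83)*(13*(13 + 5*13)) = -2613*(13 + 65) = -2613*78 = -201*1014 = -203814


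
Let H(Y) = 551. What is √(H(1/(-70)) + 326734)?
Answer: 3*√36365 ≈ 572.09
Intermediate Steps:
√(H(1/(-70)) + 326734) = √(551 + 326734) = √327285 = 3*√36365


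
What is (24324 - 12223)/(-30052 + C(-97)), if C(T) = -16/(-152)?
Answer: -229919/570986 ≈ -0.40267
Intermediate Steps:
C(T) = 2/19 (C(T) = -16*(-1/152) = 2/19)
(24324 - 12223)/(-30052 + C(-97)) = (24324 - 12223)/(-30052 + 2/19) = 12101/(-570986/19) = 12101*(-19/570986) = -229919/570986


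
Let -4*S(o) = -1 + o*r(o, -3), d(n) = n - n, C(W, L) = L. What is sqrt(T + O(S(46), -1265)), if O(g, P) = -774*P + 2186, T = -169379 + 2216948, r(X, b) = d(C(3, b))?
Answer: sqrt(3028865) ≈ 1740.4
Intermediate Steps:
d(n) = 0
r(X, b) = 0
T = 2047569
S(o) = 1/4 (S(o) = -(-1 + o*0)/4 = -(-1 + 0)/4 = -1/4*(-1) = 1/4)
O(g, P) = 2186 - 774*P
sqrt(T + O(S(46), -1265)) = sqrt(2047569 + (2186 - 774*(-1265))) = sqrt(2047569 + (2186 + 979110)) = sqrt(2047569 + 981296) = sqrt(3028865)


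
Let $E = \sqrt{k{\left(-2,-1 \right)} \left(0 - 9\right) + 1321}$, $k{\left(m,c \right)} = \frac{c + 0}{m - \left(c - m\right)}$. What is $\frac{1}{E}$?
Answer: $\frac{\sqrt{1318}}{1318} \approx 0.027545$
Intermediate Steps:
$k{\left(m,c \right)} = \frac{c}{- c + 2 m}$
$E = \sqrt{1318}$ ($E = \sqrt{\left(-1\right) \left(-1\right) \frac{1}{-1 - -4} \left(0 - 9\right) + 1321} = \sqrt{\left(-1\right) \left(-1\right) \frac{1}{-1 + 4} \left(-9\right) + 1321} = \sqrt{\left(-1\right) \left(-1\right) \frac{1}{3} \left(-9\right) + 1321} = \sqrt{\frac{1}{3} \left(-9\right) + 1321} = \sqrt{-3 + 1321} = \sqrt{1318} \approx 36.304$)
$\frac{1}{E} = \frac{1}{\sqrt{1318}} = \frac{\sqrt{1318}}{1318}$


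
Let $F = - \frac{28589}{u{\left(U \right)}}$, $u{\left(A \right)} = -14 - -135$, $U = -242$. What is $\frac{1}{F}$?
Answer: $- \frac{11}{2599} \approx -0.0042324$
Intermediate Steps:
$u{\left(A \right)} = 121$ ($u{\left(A \right)} = -14 + 135 = 121$)
$F = - \frac{2599}{11}$ ($F = - \frac{28589}{121} = \left(-28589\right) \frac{1}{121} = - \frac{2599}{11} \approx -236.27$)
$\frac{1}{F} = \frac{1}{- \frac{2599}{11}} = - \frac{11}{2599}$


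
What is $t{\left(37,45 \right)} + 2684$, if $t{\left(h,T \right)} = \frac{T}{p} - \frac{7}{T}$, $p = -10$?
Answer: $\frac{241141}{90} \approx 2679.3$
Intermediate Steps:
$t{\left(h,T \right)} = - \frac{7}{T} - \frac{T}{10}$ ($t{\left(h,T \right)} = \frac{T}{-10} - \frac{7}{T} = T \left(- \frac{1}{10}\right) - \frac{7}{T} = - \frac{T}{10} - \frac{7}{T} = - \frac{7}{T} - \frac{T}{10}$)
$t{\left(37,45 \right)} + 2684 = \left(- \frac{7}{45} - \frac{9}{2}\right) + 2684 = - \frac{419}{90} + 2684 = \frac{241141}{90}$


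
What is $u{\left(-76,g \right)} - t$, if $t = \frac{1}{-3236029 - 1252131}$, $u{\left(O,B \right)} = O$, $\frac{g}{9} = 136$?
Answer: $- \frac{341100159}{4488160} \approx -76.0$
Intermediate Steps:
$g = 1224$ ($g = 9 \cdot 136 = 1224$)
$t = - \frac{1}{4488160}$ ($t = \frac{1}{-4488160} = - \frac{1}{4488160} \approx -2.2281 \cdot 10^{-7}$)
$u{\left(-76,g \right)} - t = -76 - - \frac{1}{4488160} = -76 + \frac{1}{4488160} = - \frac{341100159}{4488160}$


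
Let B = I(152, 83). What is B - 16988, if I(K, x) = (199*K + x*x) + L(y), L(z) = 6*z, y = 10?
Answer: 20209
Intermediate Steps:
I(K, x) = 60 + x² + 199*K (I(K, x) = (199*K + x*x) + 6*10 = (199*K + x²) + 60 = (x² + 199*K) + 60 = 60 + x² + 199*K)
B = 37197 (B = 60 + 83² + 199*152 = 60 + 6889 + 30248 = 37197)
B - 16988 = 37197 - 16988 = 20209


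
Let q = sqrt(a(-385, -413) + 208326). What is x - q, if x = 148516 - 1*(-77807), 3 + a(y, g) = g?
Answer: 226323 - sqrt(207910) ≈ 2.2587e+5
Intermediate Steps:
a(y, g) = -3 + g
x = 226323 (x = 148516 + 77807 = 226323)
q = sqrt(207910) (q = sqrt((-3 - 413) + 208326) = sqrt(-416 + 208326) = sqrt(207910) ≈ 455.97)
x - q = 226323 - sqrt(207910)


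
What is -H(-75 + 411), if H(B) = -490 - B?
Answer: 826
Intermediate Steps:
-H(-75 + 411) = -(-490 - (-75 + 411)) = -(-490 - 1*336) = -(-490 - 336) = -1*(-826) = 826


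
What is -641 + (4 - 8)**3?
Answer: -705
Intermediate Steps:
-641 + (4 - 8)**3 = -641 + (-4)**3 = -641 - 64 = -705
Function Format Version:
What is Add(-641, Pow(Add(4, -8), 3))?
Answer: -705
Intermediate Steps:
Add(-641, Pow(Add(4, -8), 3)) = Add(-641, Pow(-4, 3)) = Add(-641, -64) = -705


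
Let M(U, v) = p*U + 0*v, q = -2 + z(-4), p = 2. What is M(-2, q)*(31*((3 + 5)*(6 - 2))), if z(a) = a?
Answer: -3968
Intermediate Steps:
q = -6 (q = -2 - 4 = -6)
M(U, v) = 2*U (M(U, v) = 2*U + 0*v = 2*U + 0 = 2*U)
M(-2, q)*(31*((3 + 5)*(6 - 2))) = (2*(-2))*(31*((3 + 5)*(6 - 2))) = -124*8*4 = -124*32 = -4*992 = -3968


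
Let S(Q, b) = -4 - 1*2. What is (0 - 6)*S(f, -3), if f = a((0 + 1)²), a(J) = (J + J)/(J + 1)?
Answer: 36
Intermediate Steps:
a(J) = 2*J/(1 + J) (a(J) = (2*J)/(1 + J) = 2*J/(1 + J))
f = 1 (f = 2*(0 + 1)²/(1 + (0 + 1)²) = 2*1²/(1 + 1²) = 2*1/(1 + 1) = 2*1/2 = 2*1*(½) = 1)
S(Q, b) = -6 (S(Q, b) = -4 - 2 = -6)
(0 - 6)*S(f, -3) = (0 - 6)*(-6) = -6*(-6) = 36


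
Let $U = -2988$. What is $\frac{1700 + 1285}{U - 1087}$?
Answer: $- \frac{597}{815} \approx -0.73252$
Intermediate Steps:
$\frac{1700 + 1285}{U - 1087} = \frac{1700 + 1285}{-2988 - 1087} = \frac{2985}{-4075} = 2985 \left(- \frac{1}{4075}\right) = - \frac{597}{815}$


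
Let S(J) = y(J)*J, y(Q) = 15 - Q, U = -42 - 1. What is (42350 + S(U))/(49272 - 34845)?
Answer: 39856/14427 ≈ 2.7626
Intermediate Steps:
U = -43
S(J) = J*(15 - J) (S(J) = (15 - J)*J = J*(15 - J))
(42350 + S(U))/(49272 - 34845) = (42350 - 43*(15 - 1*(-43)))/(49272 - 34845) = (42350 - 43*(15 + 43))/14427 = (42350 - 43*58)*(1/14427) = (42350 - 2494)*(1/14427) = 39856*(1/14427) = 39856/14427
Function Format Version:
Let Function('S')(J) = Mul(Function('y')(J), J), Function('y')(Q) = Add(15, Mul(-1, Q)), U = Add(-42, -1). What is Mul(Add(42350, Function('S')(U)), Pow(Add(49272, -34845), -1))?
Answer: Rational(39856, 14427) ≈ 2.7626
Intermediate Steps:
U = -43
Function('S')(J) = Mul(J, Add(15, Mul(-1, J))) (Function('S')(J) = Mul(Add(15, Mul(-1, J)), J) = Mul(J, Add(15, Mul(-1, J))))
Mul(Add(42350, Function('S')(U)), Pow(Add(49272, -34845), -1)) = Mul(Add(42350, Mul(-43, Add(15, Mul(-1, -43)))), Pow(Add(49272, -34845), -1)) = Mul(Add(42350, Mul(-43, Add(15, 43))), Pow(14427, -1)) = Mul(Add(42350, Mul(-43, 58)), Rational(1, 14427)) = Mul(Add(42350, -2494), Rational(1, 14427)) = Mul(39856, Rational(1, 14427)) = Rational(39856, 14427)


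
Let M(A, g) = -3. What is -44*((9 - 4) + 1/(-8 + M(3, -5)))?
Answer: -216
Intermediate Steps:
-44*((9 - 4) + 1/(-8 + M(3, -5))) = -44*((9 - 4) + 1/(-8 - 3)) = -44*(5 + 1/(-11)) = -44*(5 - 1/11) = -44*54/11 = -216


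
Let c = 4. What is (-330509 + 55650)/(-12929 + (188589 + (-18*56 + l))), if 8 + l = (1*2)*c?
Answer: -274859/174652 ≈ -1.5738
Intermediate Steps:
l = 0 (l = -8 + (1*2)*4 = -8 + 2*4 = -8 + 8 = 0)
(-330509 + 55650)/(-12929 + (188589 + (-18*56 + l))) = (-330509 + 55650)/(-12929 + (188589 + (-18*56 + 0))) = -274859/(-12929 + (188589 + (-1008 + 0))) = -274859/(-12929 + (188589 - 1008)) = -274859/(-12929 + 187581) = -274859/174652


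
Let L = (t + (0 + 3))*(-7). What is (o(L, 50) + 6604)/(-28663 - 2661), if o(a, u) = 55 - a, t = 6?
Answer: -3361/15662 ≈ -0.21460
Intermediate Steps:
L = -63 (L = (6 + (0 + 3))*(-7) = (6 + 3)*(-7) = 9*(-7) = -63)
(o(L, 50) + 6604)/(-28663 - 2661) = ((55 - 1*(-63)) + 6604)/(-28663 - 2661) = ((55 + 63) + 6604)/(-31324) = (118 + 6604)*(-1/31324) = 6722*(-1/31324) = -3361/15662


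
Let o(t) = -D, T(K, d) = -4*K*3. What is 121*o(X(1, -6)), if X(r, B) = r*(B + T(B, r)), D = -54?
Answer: 6534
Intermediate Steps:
T(K, d) = -12*K
X(r, B) = -11*B*r (X(r, B) = r*(B - 12*B) = r*(-11*B) = -11*B*r)
o(t) = 54 (o(t) = -1*(-54) = 54)
121*o(X(1, -6)) = 121*54 = 6534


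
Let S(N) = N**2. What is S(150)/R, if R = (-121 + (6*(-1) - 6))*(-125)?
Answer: 180/133 ≈ 1.3534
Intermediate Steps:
R = 16625 (R = (-121 + (-6 - 6))*(-125) = (-121 - 12)*(-125) = -133*(-125) = 16625)
S(150)/R = 150**2/16625 = 22500*(1/16625) = 180/133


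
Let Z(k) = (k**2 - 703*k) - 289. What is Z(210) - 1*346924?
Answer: -450743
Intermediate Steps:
Z(k) = -289 + k**2 - 703*k
Z(210) - 1*346924 = (-289 + 210**2 - 703*210) - 1*346924 = (-289 + 44100 - 147630) - 346924 = -103819 - 346924 = -450743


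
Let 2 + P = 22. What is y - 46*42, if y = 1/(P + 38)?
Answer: -112055/58 ≈ -1932.0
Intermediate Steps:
P = 20 (P = -2 + 22 = 20)
y = 1/58 (y = 1/(20 + 38) = 1/58 ≈ 0.017241)
y - 46*42 = 1/58 - 46*42 = 1/58 - 1932 = -112055/58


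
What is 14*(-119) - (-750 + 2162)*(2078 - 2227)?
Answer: 208722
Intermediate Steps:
14*(-119) - (-750 + 2162)*(2078 - 2227) = -1666 - 1412*(-149) = -1666 - 1*(-210388) = -1666 + 210388 = 208722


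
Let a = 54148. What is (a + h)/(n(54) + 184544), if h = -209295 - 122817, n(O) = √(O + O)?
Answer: -12824147104/8514121957 + 416946*√3/8514121957 ≈ -1.5061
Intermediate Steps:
n(O) = √2*√O (n(O) = √(2*O) = √2*√O)
h = -332112
(a + h)/(n(54) + 184544) = (54148 - 332112)/(√2*√54 + 184544) = -277964/(√2*(3*√6) + 184544) = -277964/(6*√3 + 184544) = -277964/(184544 + 6*√3)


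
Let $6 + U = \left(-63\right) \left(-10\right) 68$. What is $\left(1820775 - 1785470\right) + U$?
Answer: $78139$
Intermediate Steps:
$U = 42834$ ($U = -6 + \left(-63\right) \left(-10\right) 68 = -6 + 630 \cdot 68 = -6 + 42840 = 42834$)
$\left(1820775 - 1785470\right) + U = \left(1820775 - 1785470\right) + 42834 = 35305 + 42834 = 78139$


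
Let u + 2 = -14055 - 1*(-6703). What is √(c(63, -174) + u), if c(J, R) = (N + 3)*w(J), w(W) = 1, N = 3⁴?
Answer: I*√7270 ≈ 85.264*I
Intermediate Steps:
N = 81
c(J, R) = 84 (c(J, R) = (81 + 3)*1 = 84*1 = 84)
u = -7354 (u = -2 + (-14055 - 1*(-6703)) = -2 + (-14055 + 6703) = -2 - 7352 = -7354)
√(c(63, -174) + u) = √(84 - 7354) = √(-7270) = I*√7270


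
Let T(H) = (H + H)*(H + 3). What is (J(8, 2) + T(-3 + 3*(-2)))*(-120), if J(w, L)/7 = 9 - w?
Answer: -13800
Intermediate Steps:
J(w, L) = 63 - 7*w (J(w, L) = 7*(9 - w) = 63 - 7*w)
T(H) = 2*H*(3 + H) (T(H) = (2*H)*(3 + H) = 2*H*(3 + H))
(J(8, 2) + T(-3 + 3*(-2)))*(-120) = ((63 - 7*8) + 2*(-3 + 3*(-2))*(3 + (-3 + 3*(-2))))*(-120) = ((63 - 56) + 2*(-3 - 6)*(3 + (-3 - 6)))*(-120) = (7 + 2*(-9)*(3 - 9))*(-120) = (7 + 2*(-9)*(-6))*(-120) = (7 + 108)*(-120) = 115*(-120) = -13800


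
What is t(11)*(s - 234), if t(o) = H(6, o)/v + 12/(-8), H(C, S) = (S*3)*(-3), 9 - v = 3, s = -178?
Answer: 7416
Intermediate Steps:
v = 6 (v = 9 - 1*3 = 9 - 3 = 6)
H(C, S) = -9*S (H(C, S) = (3*S)*(-3) = -9*S)
t(o) = -3/2 - 3*o/2 (t(o) = -9*o/6 + 12/(-8) = -9*o*(⅙) + 12*(-⅛) = -3*o/2 - 3/2 = -3/2 - 3*o/2)
t(11)*(s - 234) = (-3/2 - 3/2*11)*(-178 - 234) = (-3/2 - 33/2)*(-412) = -18*(-412) = 7416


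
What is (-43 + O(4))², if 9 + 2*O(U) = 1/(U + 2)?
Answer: 323761/144 ≈ 2248.3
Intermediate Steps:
O(U) = -9/2 + 1/(2*(2 + U)) (O(U) = -9/2 + 1/(2*(U + 2)) = -9/2 + 1/(2*(2 + U)))
(-43 + O(4))² = (-43 + (-17 - 9*4)/(2*(2 + 4)))² = (-43 + (½)*(-17 - 36)/6)² = (-43 + (½)*(⅙)*(-53))² = (-43 - 53/12)² = (-569/12)² = 323761/144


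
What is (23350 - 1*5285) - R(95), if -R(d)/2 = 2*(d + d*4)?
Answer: 19965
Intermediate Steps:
R(d) = -20*d (R(d) = -4*(d + d*4) = -4*(d + 4*d) = -4*5*d = -20*d)
(23350 - 1*5285) - R(95) = (23350 - 1*5285) - (-20)*95 = (23350 - 5285) - 1*(-1900) = 18065 + 1900 = 19965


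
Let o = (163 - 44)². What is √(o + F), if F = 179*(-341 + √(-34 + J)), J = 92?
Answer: √(-46878 + 179*√58) ≈ 213.34*I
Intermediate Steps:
F = -61039 + 179*√58 (F = 179*(-341 + √(-34 + 92)) = 179*(-341 + √58) = -61039 + 179*√58 ≈ -59676.)
o = 14161 (o = 119² = 14161)
√(o + F) = √(14161 + (-61039 + 179*√58)) = √(-46878 + 179*√58)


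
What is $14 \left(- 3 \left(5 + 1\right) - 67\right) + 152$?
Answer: $-1038$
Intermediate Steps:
$14 \left(- 3 \left(5 + 1\right) - 67\right) + 152 = 14 \left(\left(-3\right) 6 - 67\right) + 152 = 14 \left(-18 - 67\right) + 152 = 14 \left(-85\right) + 152 = -1190 + 152 = -1038$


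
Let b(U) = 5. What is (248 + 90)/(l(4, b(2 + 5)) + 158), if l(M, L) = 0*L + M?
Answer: 169/81 ≈ 2.0864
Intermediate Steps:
l(M, L) = M (l(M, L) = 0 + M = M)
(248 + 90)/(l(4, b(2 + 5)) + 158) = (248 + 90)/(4 + 158) = 338/162 = 338*(1/162) = 169/81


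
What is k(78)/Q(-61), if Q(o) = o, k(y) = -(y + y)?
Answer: 156/61 ≈ 2.5574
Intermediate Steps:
k(y) = -2*y
k(78)/Q(-61) = -2*78/(-61) = -156*(-1/61) = 156/61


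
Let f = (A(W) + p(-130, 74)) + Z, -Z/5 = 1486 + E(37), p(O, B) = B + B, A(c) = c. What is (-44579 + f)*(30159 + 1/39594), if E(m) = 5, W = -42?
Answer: -31004013465908/19797 ≈ -1.5661e+9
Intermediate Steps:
p(O, B) = 2*B
Z = -7455 (Z = -5*(1486 + 5) = -5*1491 = -7455)
f = -7349 (f = (-42 + 2*74) - 7455 = (-42 + 148) - 7455 = 106 - 7455 = -7349)
(-44579 + f)*(30159 + 1/39594) = (-44579 - 7349)*(30159 + 1/39594) = -51928*(30159 + 1/39594) = -51928*1194115447/39594 = -31004013465908/19797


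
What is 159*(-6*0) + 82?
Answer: 82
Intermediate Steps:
159*(-6*0) + 82 = 159*0 + 82 = 0 + 82 = 82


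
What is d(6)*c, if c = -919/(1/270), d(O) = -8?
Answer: 1985040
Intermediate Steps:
c = -248130 (c = -919/1/270 = -919*270 = -248130)
d(6)*c = -8*(-248130) = 1985040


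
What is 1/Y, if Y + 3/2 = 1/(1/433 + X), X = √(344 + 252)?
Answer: -670462390/1004946227 - 1499912*√149/1004946227 ≈ -0.68538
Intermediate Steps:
X = 2*√149 (X = √596 = 2*√149 ≈ 24.413)
Y = -3/2 + 1/(1/433 + 2*√149) ≈ -1.4590
1/Y = 1/(-335231195/223486886 + 374978*√149/111743443)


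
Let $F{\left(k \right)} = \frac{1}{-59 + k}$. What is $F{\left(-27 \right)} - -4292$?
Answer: $\frac{369111}{86} \approx 4292.0$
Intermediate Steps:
$F{\left(-27 \right)} - -4292 = \frac{1}{-59 - 27} - -4292 = \frac{1}{-86} + 4292 = - \frac{1}{86} + 4292 = \frac{369111}{86}$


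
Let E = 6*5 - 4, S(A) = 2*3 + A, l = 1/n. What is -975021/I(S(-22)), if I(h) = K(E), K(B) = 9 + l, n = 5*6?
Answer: -29250630/271 ≈ -1.0794e+5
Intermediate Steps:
n = 30
l = 1/30 ≈ 0.033333
S(A) = 6 + A
E = 26 (E = 30 - 4 = 26)
K(B) = 271/30 (K(B) = 9 + 1/30 = 271/30)
I(h) = 271/30
-975021/I(S(-22)) = -975021/271/30 = -975021*30/271 = -29250630/271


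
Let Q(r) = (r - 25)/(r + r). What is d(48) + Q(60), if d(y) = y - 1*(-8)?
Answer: 1351/24 ≈ 56.292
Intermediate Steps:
d(y) = 8 + y (d(y) = y + 8 = 8 + y)
Q(r) = (-25 + r)/(2*r) (Q(r) = (-25 + r)/((2*r)) = (-25 + r)*(1/(2*r)) = (-25 + r)/(2*r))
d(48) + Q(60) = (8 + 48) + (1/2)*(-25 + 60)/60 = 56 + (1/2)*(1/60)*35 = 56 + 7/24 = 1351/24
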